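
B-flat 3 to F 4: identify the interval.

B to F spans five letter names (B-C-D-E-F), so the interval is some kind of fifth.
The perfect fifth spans 7 semitones, and Bb3 to F4 is exactly 7 semitones — so this is a perfect fifth.

perfect fifth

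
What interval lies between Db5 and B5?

D to B spans six letter names (D-E-F-G-A-B), so the interval is some kind of sixth.
Db5 to B5 spans 10 semitones — one semitone wider than the major sixth (9) — giving an augmented sixth.

augmented sixth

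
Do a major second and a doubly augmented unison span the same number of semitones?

Both span 2 semitones: a major second and a doubly augmented unison are the same chromatic distance.

Yes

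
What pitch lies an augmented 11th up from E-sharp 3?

A-double-sharp 4

Four letters up from E (plus an octave) reaches A.
An augmented eleventh is 18 semitones; 18 semitones up from E#3 gives A##4.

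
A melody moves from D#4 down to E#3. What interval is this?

Descending from D#4 to E#3 is the same interval as ascending E#3 to D#4.
E to D spans seven letter names (E-F-G-A-B-C-D), so the interval is some kind of seventh.
At 10 semitones, E#3→D#4 falls one short of a major seventh: minor.

minor seventh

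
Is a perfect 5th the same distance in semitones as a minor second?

No

A perfect fifth spans 7 semitones; a minor second spans 1 semitone. They differ by 6.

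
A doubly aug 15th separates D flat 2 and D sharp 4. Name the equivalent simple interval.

doubly augmented octave

Take out an octave (7 from the number): 15 − 7 = 8.
So a doubly augmented fifteenth is an octave plus a doubly augmented octave. The quality is unchanged.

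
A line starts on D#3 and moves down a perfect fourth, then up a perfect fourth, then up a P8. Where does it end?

D#4

Down a perfect fourth from D#3: A#2 (5 semitones down).
A#2 up a perfect fourth → D#3 (5 semitones).
A perfect octave up from D#3 is D#4.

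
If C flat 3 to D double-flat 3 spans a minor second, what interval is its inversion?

M7

Inverted interval numbers add to nine, so a second pairs with a seventh (2 + 7 = 9).
Quality inverts too: minor becomes major. That makes the inversion a major seventh.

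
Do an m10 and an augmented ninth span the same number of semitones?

Yes

A minor tenth spans 15 semitones, and an augmented ninth also spans 15 semitones — they're enharmonic.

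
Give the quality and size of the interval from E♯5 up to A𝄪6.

augmented eleventh

E to A spans four letter names (E-F-G-A), plus an octave: an eleventh.
A perfect eleventh would be 17 semitones; E#5 to A##6 is 18, one semitone wider, so the interval is augmented.
(Equivalently, a compound augmented fourth: an augmented fourth plus an octave.)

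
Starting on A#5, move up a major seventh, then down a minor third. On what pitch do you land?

E##6

A major seventh up from A#5 is G##6.
Down a minor third from G##6: E##6 (3 semitones down).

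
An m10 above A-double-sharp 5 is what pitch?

C-double-sharp 7

Three letters up from A (plus an octave) reaches C.
A minor tenth is 15 semitones; 15 semitones up from A##5 gives C##7.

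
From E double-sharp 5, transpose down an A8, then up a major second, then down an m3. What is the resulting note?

D double-sharp 4

An augmented octave down from E##5 is E#4.
Up a major second from E#4: F##4 (2 semitones up).
Down a minor third from F##4: D##4 (3 semitones down).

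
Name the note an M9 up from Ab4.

Bb5

Counting two letter names plus an octave up from A lands on B.
A major ninth is 14 semitones; 14 semitones up from Ab4 gives Bb5.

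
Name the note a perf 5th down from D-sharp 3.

Counting five letter names down from D lands on G.
A perfect fifth spans 7 semitones, so from D#3 the target pitch is G#2.

G-sharp 2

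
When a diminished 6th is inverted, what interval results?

The rule of nine gives the new number: 9 − 6 = 3, so a sixth becomes a third.
The quality also flips — diminished becomes augmented — giving an augmented third.

augmented third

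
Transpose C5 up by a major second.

D5

Counting two letter names up from C lands on D.
A major second spans 2 semitones, so from C5 the target pitch is D5.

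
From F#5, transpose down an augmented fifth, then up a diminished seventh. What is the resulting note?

F#5 down an augmented fifth → Bb4 (8 semitones).
Bb4 up a diminished seventh → Abb5 (9 semitones).

Abb5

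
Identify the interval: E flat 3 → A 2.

Descending from Eb3 to A2 is the same interval as ascending A2 to Eb3.
A to E spans five letter names (A-B-C-D-E): a fifth.
A perfect fifth would be 7 semitones; A2 to Eb3 is 6, one semitone narrower, so the interval is diminished.

diminished fifth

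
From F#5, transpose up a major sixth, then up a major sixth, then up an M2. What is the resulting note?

A major sixth up from F#5 is D#6.
D#6 up a major sixth → B#6 (9 semitones).
A major second up from B#6 is C##7.

C##7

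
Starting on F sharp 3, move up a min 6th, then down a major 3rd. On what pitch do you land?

B flat 3

A minor sixth up from F#3 is D4.
A major third down from D4 is Bb3.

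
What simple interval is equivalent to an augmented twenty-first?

A7

Each octave removed subtracts seven from the number: 21 − 14 = 7.
So an augmented twenty-first is 2 octaves plus an augmented seventh. The quality is unchanged.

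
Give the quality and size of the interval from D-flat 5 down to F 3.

minor thirteenth

Descending from Db5 to F3 is the same interval as ascending F3 to Db5.
F to D spans six letter names (F-G-A-B-C-D), plus an octave, so the interval is some kind of thirteenth.
F3 to Db5 is 20 semitones, a half step short of the major thirteenth (21), so this is minor.
(Equivalently, a compound minor sixth: a minor sixth plus an octave.)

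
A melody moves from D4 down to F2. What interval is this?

major thirteenth

Descending from D4 to F2 is the same interval as ascending F2 to D4.
F to D spans six letter names (F-G-A-B-C-D), plus an octave: a thirteenth.
F2 to D4 is 21 semitones, matching the major thirteenth exactly, so the quality is major.
(Equivalently, a compound major sixth: a major sixth plus an octave.)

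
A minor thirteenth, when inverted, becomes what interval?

First reduce the compound minor thirteenth to its simple form, a minor sixth.
The rule of nine gives the new number: 9 − 6 = 3, so a sixth becomes a third.
Quality inverts too: minor becomes major. That makes the inversion a major third.

M3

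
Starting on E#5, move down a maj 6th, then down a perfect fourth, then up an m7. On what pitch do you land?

A major sixth down from E#5 is G#4.
G#4 down a perfect fourth → D#4 (5 semitones).
Up a minor seventh from D#4: C#5 (10 semitones up).

C#5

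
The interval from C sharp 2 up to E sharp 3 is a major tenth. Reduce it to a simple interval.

Subtracting seven from the interval number removes an octave: 10 − 7 = 3.
That makes a major tenth a compound major third — an octave plus a major third.

M3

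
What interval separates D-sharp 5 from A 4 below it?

augmented 4th

Descending from D#5 to A4 is the same interval as ascending A4 to D#5.
A to D spans four letter names (A-B-C-D): a fourth.
The perfect fourth is 5 semitones; here we have 6, one semitone wider: augmented.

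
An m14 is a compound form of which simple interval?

minor 7th

Take out an octave (7 from the number): 14 − 7 = 7.
So a minor fourteenth is an octave plus a minor seventh. The quality is unchanged.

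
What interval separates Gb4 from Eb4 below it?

Descending from Gb4 to Eb4 is the same interval as ascending Eb4 to Gb4.
E to G spans three letter names (E-F-G), so the interval is some kind of third.
Eb4 to Gb4 is 3 semitones, a half step short of the major third (4), so this is minor.

minor 3rd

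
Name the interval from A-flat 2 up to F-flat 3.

minor sixth

A to F spans six letter names (A-B-C-D-E-F) — that makes it a sixth of some quality.
Ab2 to Fb3 is 8 semitones, a half step short of the major sixth (9), so this is minor.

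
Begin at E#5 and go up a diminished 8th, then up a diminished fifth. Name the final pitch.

A diminished octave up from E#5 is E6.
Up a diminished fifth from E6: Bb6 (6 semitones up).

Bb6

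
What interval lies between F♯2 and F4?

diminished 15th

F to F is the same letter name, plus 2 octaves: a fifteenth.
A perfect fifteenth would be 24 semitones; F#2 to F4 is 23, one semitone narrower, so the interval is diminished.
(Equivalently, a compound diminished octave: a diminished octave plus an octave.)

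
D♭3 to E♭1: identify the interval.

Descending from Db3 to Eb1 is the same interval as ascending Eb1 to Db3.
E to D spans seven letter names (E-F-G-A-B-C-D), plus an octave, so the interval is some kind of fourteenth.
At 22 semitones, Eb1→Db3 falls one short of a major fourteenth: minor.
(Equivalently, a compound minor seventh: a minor seventh plus an octave.)

minor fourteenth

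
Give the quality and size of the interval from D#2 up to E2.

D to E spans two letter names (D-E): a second.
D#2 to E2 is 1 semitone, a half step short of the major second (2), so this is minor.

m2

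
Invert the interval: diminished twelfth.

augmented 4th

First reduce the compound diminished twelfth to its simple form, a diminished fifth.
Inverted interval numbers add to nine, so a fifth pairs with a fourth (5 + 4 = 9).
Quality inverts too: diminished becomes augmented. That makes the inversion an augmented fourth.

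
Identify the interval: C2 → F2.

perfect 4th

C to F spans four letter names (C-D-E-F) — that makes it a fourth of some quality.
The perfect fourth spans 5 semitones, and C2 to F2 is exactly 5 semitones — so this is a perfect fourth.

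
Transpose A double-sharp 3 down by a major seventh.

B sharp 2

Counting seven letter names down from A lands on B.
A major seventh spans 11 semitones, so from A##3 the target pitch is B#2.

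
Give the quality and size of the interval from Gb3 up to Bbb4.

G to B spans three letter names (G-A-B), plus an octave: a tenth.
Gb3 to Bbb4 is 15 semitones, a half step short of the major tenth (16), so this is minor.
(Equivalently, a compound minor third: a minor third plus an octave.)

minor 10th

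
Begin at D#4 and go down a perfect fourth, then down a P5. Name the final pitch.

D#3

A perfect fourth down from D#4 is A#3.
A#3 down a perfect fifth → D#3 (7 semitones).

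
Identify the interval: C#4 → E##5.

C to E spans three letter names (C-D-E), plus an octave — that makes it a tenth of some quality.
The major tenth is 16 semitones; here we have 17, one semitone wider: augmented.
(Equivalently, a compound augmented third: an augmented third plus an octave.)

augmented 10th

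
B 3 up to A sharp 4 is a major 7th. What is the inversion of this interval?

m2

The rule of nine gives the new number: 9 − 7 = 2, so a seventh becomes a second.
The quality also flips — major becomes minor — giving a minor second.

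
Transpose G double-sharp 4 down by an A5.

Counting five letter names down from G lands on C.
An augmented fifth spans 8 semitones, so from G##4 the target pitch is C#4.

C sharp 4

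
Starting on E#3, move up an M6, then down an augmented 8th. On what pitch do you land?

Up a major sixth from E#3: C##4 (9 semitones up).
C##4 down an augmented octave → C#3 (13 semitones).

C#3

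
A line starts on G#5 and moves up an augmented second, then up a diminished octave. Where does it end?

A#6

An augmented second up from G#5 is A##5.
Up a diminished octave from A##5: A#6 (11 semitones up).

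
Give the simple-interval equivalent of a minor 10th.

minor 3rd

Each octave removed subtracts seven from the number: 10 − 7 = 3.
So a minor tenth is an octave plus a minor third. The quality is unchanged.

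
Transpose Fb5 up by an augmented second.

Two letter names up from F: G.
An augmented second is 3 semitones; 3 semitones up from Fb5 gives G5.

G5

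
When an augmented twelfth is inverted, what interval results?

diminished 4th

First reduce the compound augmented twelfth to its simple form, an augmented fifth.
The rule of nine gives the new number: 9 − 5 = 4, so a fifth becomes a fourth.
Quality inverts too: augmented becomes diminished. That makes the inversion a diminished fourth.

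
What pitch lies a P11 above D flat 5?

G flat 6

Counting four letter names plus an octave up from D lands on G.
Moving 17 semitones up from Db5 (the size of a perfect eleventh) reaches Gb6.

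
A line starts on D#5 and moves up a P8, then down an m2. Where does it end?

C##6

Up a perfect octave from D#5: D#6 (12 semitones up).
D#6 down a minor second → C##6 (1 semitone).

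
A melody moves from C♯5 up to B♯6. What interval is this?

major fourteenth

C to B spans seven letter names (C-D-E-F-G-A-B), plus an octave — that makes it a fourteenth of some quality.
Counting semitones, C#5→B#6 is 23, which is the major fourteenth.
(Equivalently, a compound major seventh: a major seventh plus an octave.)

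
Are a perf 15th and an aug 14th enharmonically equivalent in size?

Both span 24 semitones: a perfect fifteenth and an augmented fourteenth are the same chromatic distance.

Yes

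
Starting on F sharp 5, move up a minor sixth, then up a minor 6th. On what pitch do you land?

F#5 up a minor sixth → D6 (8 semitones).
D6 up a minor sixth → Bb6 (8 semitones).

B flat 6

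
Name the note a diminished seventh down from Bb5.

C#5

The seventh takes the letter from B down to C.
Moving 9 semitones down from Bb5 (the size of a diminished seventh) reaches C#5.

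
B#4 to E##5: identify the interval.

B to E spans four letter names (B-C-D-E) — that makes it a fourth of some quality.
The perfect fourth is 5 semitones; here we have 6, one semitone wider: augmented.

augmented 4th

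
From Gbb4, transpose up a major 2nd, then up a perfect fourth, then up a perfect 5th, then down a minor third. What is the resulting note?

Fb5

A major second up from Gbb4 is Abb4.
Up a perfect fourth from Abb4: Dbb5 (5 semitones up).
Up a perfect fifth from Dbb5: Abb5 (7 semitones up).
Down a minor third from Abb5: Fb5 (3 semitones down).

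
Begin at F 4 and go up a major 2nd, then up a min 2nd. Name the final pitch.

A major second up from F4 is G4.
G4 up a minor second → Ab4 (1 semitone).

A flat 4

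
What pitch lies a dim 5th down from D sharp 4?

G double-sharp 3

The fifth takes the letter from D down to G.
A diminished fifth spans 6 semitones, so from D#4 the target pitch is G##3.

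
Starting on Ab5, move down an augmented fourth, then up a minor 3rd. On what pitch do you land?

Gbb5

Ab5 down an augmented fourth → Ebb5 (6 semitones).
Ebb5 up a minor third → Gbb5 (3 semitones).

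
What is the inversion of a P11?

First reduce the compound perfect eleventh to its simple form, a perfect fourth.
Interval numbers invert to sum to nine: 4 + 5 = 9, so a fourth inverts to a fifth.
And perfect stays perfect under inversion, so we get a perfect fifth.

P5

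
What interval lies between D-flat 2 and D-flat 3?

D to D is the same letter name, plus an octave, so the interval is some kind of octave.
The perfect octave spans 12 semitones, and Db2 to Db3 is exactly 12 semitones — so this is a perfect octave.

P8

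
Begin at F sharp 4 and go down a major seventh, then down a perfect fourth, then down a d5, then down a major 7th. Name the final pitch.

Down a major seventh from F#4: G3 (11 semitones down).
Down a perfect fourth from G3: D3 (5 semitones down).
A diminished fifth down from D3 is G#2.
Down a major seventh from G#2: A1 (11 semitones down).

A 1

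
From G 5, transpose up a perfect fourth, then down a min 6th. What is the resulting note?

E 5

Up a perfect fourth from G5: C6 (5 semitones up).
C6 down a minor sixth → E5 (8 semitones).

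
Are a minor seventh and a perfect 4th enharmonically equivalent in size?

A minor seventh spans 10 semitones; a perfect fourth spans 5 semitones. They differ by 5.

No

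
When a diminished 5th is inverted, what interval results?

Interval numbers invert to sum to nine: 5 + 4 = 9, so a fifth inverts to a fourth.
The quality also flips — diminished becomes augmented — giving an augmented fourth.

augmented fourth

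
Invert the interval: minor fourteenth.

major second

First reduce the compound minor fourteenth to its simple form, a minor seventh.
The rule of nine gives the new number: 9 − 7 = 2, so a seventh becomes a second.
Quality inverts too: minor becomes major. That makes the inversion a major second.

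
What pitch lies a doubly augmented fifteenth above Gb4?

G#6

The letter stays G (same as the start), shifted two octaves up.
Moving 26 semitones up from Gb4 (the size of a doubly augmented fifteenth) reaches G#6.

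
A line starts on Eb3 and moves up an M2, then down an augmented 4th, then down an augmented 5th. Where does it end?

Up a major second from Eb3: F3 (2 semitones up).
F3 down an augmented fourth → Cb3 (6 semitones).
Cb3 down an augmented fifth → Fbb2 (8 semitones).

Fbb2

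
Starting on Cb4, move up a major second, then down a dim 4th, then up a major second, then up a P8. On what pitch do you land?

B4

A major second up from Cb4 is Db4.
A diminished fourth down from Db4 is A3.
A major second up from A3 is B3.
Up a perfect octave from B3: B4 (12 semitones up).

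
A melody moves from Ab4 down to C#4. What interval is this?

Descending from Ab4 to C#4 is the same interval as ascending C#4 to Ab4.
C to A spans six letter names (C-D-E-F-G-A) — that makes it a sixth of some quality.
The major sixth is 9 semitones; here we have 7, two semitones narrower: diminished.

diminished sixth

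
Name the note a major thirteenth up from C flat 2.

The thirteenth's letter: C up six letter names plus an octave → A.
A major thirteenth spans 21 semitones, so from Cb2 the target pitch is Ab3.

A flat 3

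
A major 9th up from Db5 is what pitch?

The ninth's letter: D up two letter names plus an octave → E.
Moving 14 semitones up from Db5 (the size of a major ninth) reaches Eb6.

Eb6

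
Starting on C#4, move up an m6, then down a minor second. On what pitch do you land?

A minor sixth up from C#4 is A4.
Down a minor second from A4: G#4 (1 semitone down).

G#4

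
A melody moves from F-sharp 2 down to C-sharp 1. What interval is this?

perfect 11th

Descending from F#2 to C#1 is the same interval as ascending C#1 to F#2.
C to F spans four letter names (C-D-E-F), plus an octave: an eleventh.
The perfect eleventh spans 17 semitones, and C#1 to F#2 is exactly 17 semitones — so this is a perfect eleventh.
(Equivalently, a compound perfect fourth: a perfect fourth plus an octave.)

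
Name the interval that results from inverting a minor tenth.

major sixth

First reduce the compound minor tenth to its simple form, a minor third.
Inverted interval numbers add to nine, so a third pairs with a sixth (3 + 6 = 9).
Quality inverts too: minor becomes major. That makes the inversion a major sixth.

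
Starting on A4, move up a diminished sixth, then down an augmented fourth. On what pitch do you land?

A diminished sixth up from A4 is Fb5.
An augmented fourth down from Fb5 is Cbb5.

Cbb5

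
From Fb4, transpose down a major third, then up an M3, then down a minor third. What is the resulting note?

Db4

Fb4 down a major third → Dbb4 (4 semitones).
A major third up from Dbb4 is Fb4.
Fb4 down a minor third → Db4 (3 semitones).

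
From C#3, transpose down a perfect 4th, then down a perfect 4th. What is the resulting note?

Down a perfect fourth from C#3: G#2 (5 semitones down).
A perfect fourth down from G#2 is D#2.

D#2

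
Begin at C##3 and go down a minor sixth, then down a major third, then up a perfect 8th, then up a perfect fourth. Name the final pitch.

F##3

A minor sixth down from C##3 is E##2.
E##2 down a major third → C##2 (4 semitones).
C##2 up a perfect octave → C##3 (12 semitones).
A perfect fourth up from C##3 is F##3.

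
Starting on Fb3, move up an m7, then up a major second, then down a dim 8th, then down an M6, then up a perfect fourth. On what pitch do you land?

Db3

Fb3 up a minor seventh → Ebb4 (10 semitones).
A major second up from Ebb4 is Fb4.
Down a diminished octave from Fb4: F3 (11 semitones down).
F3 down a major sixth → Ab2 (9 semitones).
Ab2 up a perfect fourth → Db3 (5 semitones).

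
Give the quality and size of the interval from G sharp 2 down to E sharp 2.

Descending from G#2 to E#2 is the same interval as ascending E#2 to G#2.
E to G spans three letter names (E-F-G) — that makes it a third of some quality.
A major third would be 4 semitones, but E#2 to G#2 is 3 — one semitone narrower, making it a minor third.

minor third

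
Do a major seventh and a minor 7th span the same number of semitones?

A major seventh is 11 semitones but a minor seventh is 10 semitones — different sizes.

No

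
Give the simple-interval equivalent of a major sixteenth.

Each octave removed subtracts seven from the number: 16 − 14 = 2.
That makes a major sixteenth a compound major second — 2 octaves plus a major second.

major 2nd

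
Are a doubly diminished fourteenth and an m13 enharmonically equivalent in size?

Yes

A doubly diminished fourteenth = 20 semitones = a minor thirteenth; enharmonically equal.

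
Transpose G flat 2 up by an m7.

Seven letter names up from G: F.
A minor seventh is 10 semitones; 10 semitones up from Gb2 gives Fb3.

F flat 3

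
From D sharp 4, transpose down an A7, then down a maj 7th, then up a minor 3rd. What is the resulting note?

Down an augmented seventh from D#4: Eb3 (12 semitones down).
Down a major seventh from Eb3: Fb2 (11 semitones down).
Up a minor third from Fb2: Abb2 (3 semitones up).

A double-flat 2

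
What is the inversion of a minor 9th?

major 7th

First reduce the compound minor ninth to its simple form, a minor second.
Inverted interval numbers add to nine, so a second pairs with a seventh (2 + 7 = 9).
Quality inverts too: minor becomes major. That makes the inversion a major seventh.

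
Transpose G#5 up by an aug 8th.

G##6

The letter stays G (same as the start), shifted an octave up.
An augmented octave spans 13 semitones, so from G#5 the target pitch is G##6.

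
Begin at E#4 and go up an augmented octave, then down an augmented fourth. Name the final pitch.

B#4

An augmented octave up from E#4 is E##5.
An augmented fourth down from E##5 is B#4.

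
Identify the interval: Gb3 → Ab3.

major 2nd

G to A spans two letter names (G-A) — that makes it a second of some quality.
The major second spans 2 semitones, and Gb3 to Ab3 is exactly 2 semitones — so this is a major second.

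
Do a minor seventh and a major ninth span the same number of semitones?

No

10 semitones (minor seventh) vs 14 semitones (major ninth): not equal.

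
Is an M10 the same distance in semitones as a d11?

Both span 16 semitones: a major tenth and a diminished eleventh are the same chromatic distance.

Yes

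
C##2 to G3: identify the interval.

dd12

C to G spans five letter names (C-D-E-F-G), plus an octave: a twelfth.
A perfect twelfth would be 19 semitones; C##2 to G3 is 17, two semitones narrower, so the interval is doubly diminished.
(Equivalently, a compound doubly diminished fifth: a doubly diminished fifth plus an octave.)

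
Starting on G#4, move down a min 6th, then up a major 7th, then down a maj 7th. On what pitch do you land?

B#3

G#4 down a minor sixth → B#3 (8 semitones).
Up a major seventh from B#3: A##4 (11 semitones up).
A major seventh down from A##4 is B#3.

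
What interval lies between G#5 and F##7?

major fourteenth

G to F spans seven letter names (G-A-B-C-D-E-F), plus an octave — that makes it a fourteenth of some quality.
Counting semitones, G#5→F##7 is 23, which is the major fourteenth.
(Equivalently, a compound major seventh: a major seventh plus an octave.)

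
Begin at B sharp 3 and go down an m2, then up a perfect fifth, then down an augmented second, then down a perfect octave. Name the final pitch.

D sharp 3

Down a minor second from B#3: A##3 (1 semitone down).
A##3 up a perfect fifth → E##4 (7 semitones).
E##4 down an augmented second → D#4 (3 semitones).
D#4 down a perfect octave → D#3 (12 semitones).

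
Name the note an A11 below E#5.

Four letters down from E (plus an octave) reaches B.
An augmented eleventh spans 18 semitones, so from E#5 the target pitch is B3.

B3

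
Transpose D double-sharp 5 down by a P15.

D double-sharp 3

For a fifteenth the letter name doesn't change: still D, two octaves down.
A perfect fifteenth is 24 semitones; 24 semitones down from D##5 gives D##3.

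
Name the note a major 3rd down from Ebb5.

Cbb5

Three letter names down from E: C.
Moving 4 semitones down from Ebb5 (the size of a major third) reaches Cbb5.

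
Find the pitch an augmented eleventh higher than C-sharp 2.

F-double-sharp 3

Counting four letter names plus an octave up from C lands on F.
An augmented eleventh is 18 semitones; 18 semitones up from C#2 gives F##3.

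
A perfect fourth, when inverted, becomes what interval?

perfect fifth

The rule of nine gives the new number: 9 − 4 = 5, so a fourth becomes a fifth.
The quality also flips — perfect stays perfect — giving a perfect fifth.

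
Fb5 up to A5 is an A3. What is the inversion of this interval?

Inverted interval numbers add to nine, so a third pairs with a sixth (3 + 6 = 9).
Quality inverts too: augmented becomes diminished. That makes the inversion a diminished sixth.

diminished sixth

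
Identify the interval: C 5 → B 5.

major seventh

C to B spans seven letter names (C-D-E-F-G-A-B): a seventh.
The major seventh spans 11 semitones, and C5 to B5 is exactly 11 semitones — so this is a major seventh.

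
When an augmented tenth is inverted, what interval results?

First reduce the compound augmented tenth to its simple form, an augmented third.
Interval numbers invert to sum to nine: 3 + 6 = 9, so a third inverts to a sixth.
Quality inverts too: augmented becomes diminished. That makes the inversion a diminished sixth.

diminished 6th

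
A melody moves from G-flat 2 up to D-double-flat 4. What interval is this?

diminished 12th

G to D spans five letter names (G-A-B-C-D), plus an octave: a twelfth.
A perfect twelfth would be 19 semitones; Gb2 to Dbb4 is 18, one semitone narrower, so the interval is diminished.
(Equivalently, a compound diminished fifth: a diminished fifth plus an octave.)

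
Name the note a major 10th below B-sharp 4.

G-sharp 3

Three letters down from B (plus an octave) reaches G.
A major tenth is 16 semitones; 16 semitones down from B#4 gives G#3.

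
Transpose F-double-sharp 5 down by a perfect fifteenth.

The letter stays F (same as the start), shifted two octaves down.
A perfect fifteenth spans 24 semitones, so from F##5 the target pitch is F##3.

F-double-sharp 3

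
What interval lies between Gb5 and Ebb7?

minor thirteenth

G to E spans six letter names (G-A-B-C-D-E), plus an octave — that makes it a thirteenth of some quality.
At 20 semitones, Gb5→Ebb7 falls one short of a major thirteenth: minor.
(Equivalently, a compound minor sixth: a minor sixth plus an octave.)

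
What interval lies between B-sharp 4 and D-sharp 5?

B to D spans three letter names (B-C-D), so the interval is some kind of third.
At 3 semitones, B#4→D#5 falls one short of a major third: minor.

minor third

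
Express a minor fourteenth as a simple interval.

Each octave removed subtracts seven from the number: 14 − 7 = 7.
So a minor fourteenth is an octave plus a minor seventh. The quality is unchanged.

m7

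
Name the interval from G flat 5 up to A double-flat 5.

G to A spans two letter names (G-A) — that makes it a second of some quality.
Gb5 to Abb5 is 1 semitone, a half step short of the major second (2), so this is minor.

minor 2nd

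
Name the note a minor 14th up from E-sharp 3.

D-sharp 5

Seven letters up from E (plus an octave) reaches D.
Moving 22 semitones up from E#3 (the size of a minor fourteenth) reaches D#5.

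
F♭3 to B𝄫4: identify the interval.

F to B spans four letter names (F-G-A-B), plus an octave: an eleventh.
Fb3 to Bbb4 is 17 semitones, matching the perfect eleventh exactly, so the quality is perfect.
(Equivalently, a compound perfect fourth: a perfect fourth plus an octave.)

P11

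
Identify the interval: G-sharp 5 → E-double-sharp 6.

G to E spans six letter names (G-A-B-C-D-E), so the interval is some kind of sixth.
The major sixth is 9 semitones; here we have 10, one semitone wider: augmented.

augmented sixth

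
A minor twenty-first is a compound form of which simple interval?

Each octave removed subtracts seven from the number: 21 − 14 = 7.
That makes a minor twenty-first a compound minor seventh — 2 octaves plus a minor seventh.

m7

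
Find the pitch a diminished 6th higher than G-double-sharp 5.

Six letter names up from G: E.
A diminished sixth is 7 semitones; 7 semitones up from G##5 gives E6.

E 6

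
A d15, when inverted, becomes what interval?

First reduce the compound diminished fifteenth to its simple form, a diminished octave.
Interval numbers invert to sum to nine: 8 + 1 = 9, so an octave inverts to a unison.
And diminished becomes augmented under inversion, so we get an augmented unison.

augmented unison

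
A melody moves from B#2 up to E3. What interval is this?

B to E spans four letter names (B-C-D-E): a fourth.
B#2 to E3 spans 4 semitones — one semitone narrower than the perfect fourth (5) — giving a diminished fourth.

d4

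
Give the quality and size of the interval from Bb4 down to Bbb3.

Descending from Bb4 to Bbb3 is the same interval as ascending Bbb3 to Bb4.
B to B is the same letter name, plus an octave: an octave.
Bbb3 to Bb4 spans 13 semitones — one semitone wider than the perfect octave (12) — giving an augmented octave.

A8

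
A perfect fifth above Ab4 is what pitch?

Counting five letter names up from A lands on E.
A perfect fifth is 7 semitones; 7 semitones up from Ab4 gives Eb5.

Eb5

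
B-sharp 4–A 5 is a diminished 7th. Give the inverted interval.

Interval numbers invert to sum to nine: 7 + 2 = 9, so a seventh inverts to a second.
The quality also flips — diminished becomes augmented — giving an augmented second.

A2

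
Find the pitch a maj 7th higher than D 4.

C-sharp 5

The seventh takes the letter from D up to C.
A major seventh spans 11 semitones, so from D4 the target pitch is C#5.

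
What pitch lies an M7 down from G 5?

Counting seven letter names down from G lands on A.
Moving 11 semitones down from G5 (the size of a major seventh) reaches Ab4.

A-flat 4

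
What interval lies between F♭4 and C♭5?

perfect fifth

F to C spans five letter names (F-G-A-B-C): a fifth.
The perfect fifth spans 7 semitones, and Fb4 to Cb5 is exactly 7 semitones — so this is a perfect fifth.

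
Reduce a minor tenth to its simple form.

Take out an octave (7 from the number): 10 − 7 = 3.
Quality carries through unchanged, so the simple form is a minor third.

m3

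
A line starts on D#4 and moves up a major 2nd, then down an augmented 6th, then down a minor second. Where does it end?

D#4 up a major second → E#4 (2 semitones).
E#4 down an augmented sixth → G3 (10 semitones).
Down a minor second from G3: F#3 (1 semitone down).

F#3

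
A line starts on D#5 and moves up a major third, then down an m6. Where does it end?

A##4

A major third up from D#5 is F##5.
A minor sixth down from F##5 is A##4.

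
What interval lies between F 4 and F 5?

F to F is the same letter name, plus an octave: an octave.
Counting semitones, F4→F5 is 12, which is the perfect octave.

perfect octave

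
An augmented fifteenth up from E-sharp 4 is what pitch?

E-double-sharp 6

For a fifteenth the letter name doesn't change: still E, two octaves up.
Moving 25 semitones up from E#4 (the size of an augmented fifteenth) reaches E##6.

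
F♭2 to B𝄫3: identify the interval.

F to B spans four letter names (F-G-A-B), plus an octave: an eleventh.
The perfect eleventh spans 17 semitones, and Fb2 to Bbb3 is exactly 17 semitones — so this is a perfect eleventh.
(Equivalently, a compound perfect fourth: a perfect fourth plus an octave.)

perfect eleventh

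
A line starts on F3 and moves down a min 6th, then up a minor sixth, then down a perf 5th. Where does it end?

Down a minor sixth from F3: A2 (8 semitones down).
A2 up a minor sixth → F3 (8 semitones).
F3 down a perfect fifth → Bb2 (7 semitones).

Bb2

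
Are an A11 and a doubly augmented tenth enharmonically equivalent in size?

Both span 18 semitones: an augmented eleventh and a doubly augmented tenth are the same chromatic distance.

Yes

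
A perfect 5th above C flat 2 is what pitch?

The fifth takes the letter from C up to G.
Moving 7 semitones up from Cb2 (the size of a perfect fifth) reaches Gb2.

G flat 2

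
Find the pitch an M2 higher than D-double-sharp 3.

E-double-sharp 3

The second takes the letter from D up to E.
A major second is 2 semitones; 2 semitones up from D##3 gives E##3.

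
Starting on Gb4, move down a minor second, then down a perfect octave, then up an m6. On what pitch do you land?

Db4

Down a minor second from Gb4: F4 (1 semitone down).
Down a perfect octave from F4: F3 (12 semitones down).
F3 up a minor sixth → Db4 (8 semitones).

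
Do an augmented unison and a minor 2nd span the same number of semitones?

Yes

An augmented unison = 1 semitone = a minor second; enharmonically equal.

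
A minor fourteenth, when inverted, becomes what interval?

major second

First reduce the compound minor fourteenth to its simple form, a minor seventh.
Interval numbers invert to sum to nine: 7 + 2 = 9, so a seventh inverts to a second.
Quality inverts too: minor becomes major. That makes the inversion a major second.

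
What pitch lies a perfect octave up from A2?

For an octave the letter name doesn't change: still A, an octave up.
Moving 12 semitones up from A2 (the size of a perfect octave) reaches A3.

A3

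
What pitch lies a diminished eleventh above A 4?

D flat 6

Counting four letter names plus an octave up from A lands on D.
A diminished eleventh is 16 semitones; 16 semitones up from A4 gives Db6.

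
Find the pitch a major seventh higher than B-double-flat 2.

A-flat 3

Seven letter names up from B: A.
Moving 11 semitones up from Bbb2 (the size of a major seventh) reaches Ab3.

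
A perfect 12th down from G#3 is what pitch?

Five letters down from G (plus an octave) reaches C.
A perfect twelfth spans 19 semitones, so from G#3 the target pitch is C#2.

C#2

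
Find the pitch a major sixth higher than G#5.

Counting six letter names up from G lands on E.
A major sixth spans 9 semitones, so from G#5 the target pitch is E#6.

E#6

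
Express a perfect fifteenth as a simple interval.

Subtracting seven from the interval number removes an octave: 15 − 7 = 8.
Quality carries through unchanged, so the simple form is a perfect octave.

P8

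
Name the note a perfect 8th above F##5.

The letter stays F (same as the start), shifted an octave up.
A perfect octave is 12 semitones; 12 semitones up from F##5 gives F##6.

F##6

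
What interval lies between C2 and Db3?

C to D spans two letter names (C-D), plus an octave — that makes it a ninth of some quality.
A major ninth would be 14 semitones, but C2 to Db3 is 13 — one semitone narrower, making it a minor ninth.
(Equivalently, a compound minor second: a minor second plus an octave.)

minor ninth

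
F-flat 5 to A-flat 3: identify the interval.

Descending from Fb5 to Ab3 is the same interval as ascending Ab3 to Fb5.
A to F spans six letter names (A-B-C-D-E-F), plus an octave, so the interval is some kind of thirteenth.
Ab3 to Fb5 is 20 semitones, a half step short of the major thirteenth (21), so this is minor.
(Equivalently, a compound minor sixth: a minor sixth plus an octave.)

minor thirteenth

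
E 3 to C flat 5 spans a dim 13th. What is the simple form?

diminished 6th

Each octave removed subtracts seven from the number: 13 − 7 = 6.
So a diminished thirteenth is an octave plus a diminished sixth. The quality is unchanged.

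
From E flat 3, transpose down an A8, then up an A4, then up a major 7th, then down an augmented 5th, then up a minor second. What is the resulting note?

D double-flat 3

An augmented octave down from Eb3 is Ebb2.
Up an augmented fourth from Ebb2: Ab2 (6 semitones up).
Ab2 up a major seventh → G3 (11 semitones).
G3 down an augmented fifth → Cb3 (8 semitones).
Up a minor second from Cb3: Dbb3 (1 semitone up).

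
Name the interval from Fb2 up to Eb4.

major 14th

F to E spans seven letter names (F-G-A-B-C-D-E), plus an octave — that makes it a fourteenth of some quality.
Fb2 to Eb4 is 23 semitones, matching the major fourteenth exactly, so the quality is major.
(Equivalently, a compound major seventh: a major seventh plus an octave.)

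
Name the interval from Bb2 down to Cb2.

major seventh

Descending from Bb2 to Cb2 is the same interval as ascending Cb2 to Bb2.
C to B spans seven letter names (C-D-E-F-G-A-B), so the interval is some kind of seventh.
Cb2 to Bb2 is 11 semitones, matching the major seventh exactly, so the quality is major.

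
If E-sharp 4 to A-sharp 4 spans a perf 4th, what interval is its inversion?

Interval numbers invert to sum to nine: 4 + 5 = 9, so a fourth inverts to a fifth.
And perfect stays perfect under inversion, so we get a perfect fifth.

P5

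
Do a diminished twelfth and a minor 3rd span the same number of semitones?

18 semitones (diminished twelfth) vs 3 semitones (minor third): not equal.

No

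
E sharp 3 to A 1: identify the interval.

A12

Descending from E#3 to A1 is the same interval as ascending A1 to E#3.
A to E spans five letter names (A-B-C-D-E), plus an octave, so the interval is some kind of twelfth.
The perfect twelfth is 19 semitones; here we have 20, one semitone wider: augmented.
(Equivalently, a compound augmented fifth: an augmented fifth plus an octave.)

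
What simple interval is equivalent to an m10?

minor third

Subtracting seven from the interval number removes an octave: 10 − 7 = 3.
So a minor tenth is an octave plus a minor third. The quality is unchanged.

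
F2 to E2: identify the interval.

minor second

Descending from F2 to E2 is the same interval as ascending E2 to F2.
E to F spans two letter names (E-F): a second.
E2 to F2 is 1 semitone, a half step short of the major second (2), so this is minor.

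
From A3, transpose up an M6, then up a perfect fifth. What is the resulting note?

C#5

A3 up a major sixth → F#4 (9 semitones).
Up a perfect fifth from F#4: C#5 (7 semitones up).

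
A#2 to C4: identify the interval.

d10

A to C spans three letter names (A-B-C), plus an octave, so the interval is some kind of tenth.
A#2 to C4 spans 14 semitones — two semitones narrower than the major tenth (16) — giving a diminished tenth.
(Equivalently, a compound diminished third: a diminished third plus an octave.)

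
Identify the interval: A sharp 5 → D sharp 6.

perfect fourth

A to D spans four letter names (A-B-C-D) — that makes it a fourth of some quality.
Counting semitones, A#5→D#6 is 5, which is the perfect fourth.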